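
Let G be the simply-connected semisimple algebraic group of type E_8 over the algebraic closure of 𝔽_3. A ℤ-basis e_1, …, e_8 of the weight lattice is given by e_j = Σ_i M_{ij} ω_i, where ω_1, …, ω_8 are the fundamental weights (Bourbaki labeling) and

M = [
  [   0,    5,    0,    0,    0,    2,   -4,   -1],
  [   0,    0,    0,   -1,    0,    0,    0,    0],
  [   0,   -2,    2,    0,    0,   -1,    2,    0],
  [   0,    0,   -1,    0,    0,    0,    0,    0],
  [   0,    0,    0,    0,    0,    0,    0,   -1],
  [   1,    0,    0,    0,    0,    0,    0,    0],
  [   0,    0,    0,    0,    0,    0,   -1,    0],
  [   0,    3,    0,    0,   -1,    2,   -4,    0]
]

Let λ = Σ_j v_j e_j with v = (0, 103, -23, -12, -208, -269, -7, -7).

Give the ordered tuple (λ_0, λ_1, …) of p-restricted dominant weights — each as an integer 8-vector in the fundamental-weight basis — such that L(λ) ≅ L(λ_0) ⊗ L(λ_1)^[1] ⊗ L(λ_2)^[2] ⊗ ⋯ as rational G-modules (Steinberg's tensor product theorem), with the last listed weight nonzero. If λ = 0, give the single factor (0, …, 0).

ω-coordinates c = M·v, v = (0, 103, -23, -12, -208, -269, -7, -7):
  c_1 = 0*0 + 5*103 + 0*-23 + 0*-12 + 0*-208 + 2*-269 + -4*-7 + -1*-7 = 12
  c_2 = 0*0 + 0*103 + 0*-23 + -1*-12 + 0*-208 + 0*-269 + 0*-7 + 0*-7 = 12
  c_3 = 0*0 + -2*103 + 2*-23 + 0*-12 + 0*-208 + -1*-269 + 2*-7 + 0*-7 = 3
  c_4 = 0*0 + 0*103 + -1*-23 + 0*-12 + 0*-208 + 0*-269 + 0*-7 + 0*-7 = 23
  c_5 = 0*0 + 0*103 + 0*-23 + 0*-12 + 0*-208 + 0*-269 + 0*-7 + -1*-7 = 7
  c_6 = 1*0 + 0*103 + 0*-23 + 0*-12 + 0*-208 + 0*-269 + 0*-7 + 0*-7 = 0
  c_7 = 0*0 + 0*103 + 0*-23 + 0*-12 + 0*-208 + 0*-269 + -1*-7 + 0*-7 = 7
  c_8 = 0*0 + 3*103 + 0*-23 + 0*-12 + -1*-208 + 2*-269 + -4*-7 + 0*-7 = 7
Expand coordinatewise in base 3:
  c_1 = 12 = 0·3^0 + 1·3^1 + 1·3^2
  c_2 = 12 = 0·3^0 + 1·3^1 + 1·3^2
  c_3 = 3 = 0·3^0 + 1·3^1
  c_4 = 23 = 2·3^0 + 1·3^1 + 2·3^2
  c_5 = 7 = 1·3^0 + 2·3^1
  c_6 = 0
  c_7 = 7 = 1·3^0 + 2·3^1
  c_8 = 7 = 1·3^0 + 2·3^1
λ_0 = (0, 0, 0, 2, 1, 0, 1, 1)
λ_1 = (1, 1, 1, 1, 2, 0, 2, 2)
λ_2 = (1, 1, 0, 2, 0, 0, 0, 0)

((0, 0, 0, 2, 1, 0, 1, 1), (1, 1, 1, 1, 2, 0, 2, 2), (1, 1, 0, 2, 0, 0, 0, 0))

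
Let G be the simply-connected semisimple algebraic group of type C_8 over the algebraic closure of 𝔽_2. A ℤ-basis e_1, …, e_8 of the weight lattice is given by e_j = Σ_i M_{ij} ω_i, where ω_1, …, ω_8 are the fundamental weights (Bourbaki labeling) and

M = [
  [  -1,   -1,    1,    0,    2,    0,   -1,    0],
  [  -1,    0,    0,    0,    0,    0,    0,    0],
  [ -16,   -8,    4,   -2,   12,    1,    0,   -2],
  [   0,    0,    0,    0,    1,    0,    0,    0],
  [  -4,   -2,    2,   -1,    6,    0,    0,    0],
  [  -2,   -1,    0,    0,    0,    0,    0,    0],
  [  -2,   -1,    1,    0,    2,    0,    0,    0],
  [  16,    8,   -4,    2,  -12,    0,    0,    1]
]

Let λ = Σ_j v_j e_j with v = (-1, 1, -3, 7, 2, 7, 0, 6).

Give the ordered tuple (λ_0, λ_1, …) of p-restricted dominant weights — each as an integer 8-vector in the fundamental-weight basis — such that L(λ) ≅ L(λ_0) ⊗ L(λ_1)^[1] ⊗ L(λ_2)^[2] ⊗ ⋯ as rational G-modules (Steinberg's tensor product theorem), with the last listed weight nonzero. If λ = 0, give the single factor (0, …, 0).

((1, 1, 1, 0, 1, 1, 0, 0), (0, 0, 0, 1, 0, 0, 1, 0))

ω-coordinates c = M·v, v = (-1, 1, -3, 7, 2, 7, 0, 6):
  c_1 = (-1)·(-1) + (-1)·(1) + (1)·(-3) + 0·7 + 2·2 + 0·7 + (-1)·(0) + 0·6 = 1
  c_2 = (-1)·(-1) + 0·1 + (0)·(-3) + 0·7 + 0·2 + 0·7 + 0·0 + 0·6 = 1
  c_3 = (-16)·(-1) + (-8)·(1) + (4)·(-3) + (-2)·(7) + 12·2 + 1·7 + 0·0 + (-2)·(6) = 1
  c_4 = (0)·(-1) + 0·1 + (0)·(-3) + 0·7 + 1·2 + 0·7 + 0·0 + 0·6 = 2
  c_5 = (-4)·(-1) + (-2)·(1) + (2)·(-3) + (-1)·(7) + 6·2 + 0·7 + 0·0 + 0·6 = 1
  c_6 = (-2)·(-1) + (-1)·(1) + (0)·(-3) + 0·7 + 0·2 + 0·7 + 0·0 + 0·6 = 1
  c_7 = (-2)·(-1) + (-1)·(1) + (1)·(-3) + 0·7 + 2·2 + 0·7 + 0·0 + 0·6 = 2
  c_8 = (16)·(-1) + 8·1 + (-4)·(-3) + 2·7 + (-12)·(2) + 0·7 + 0·0 + 1·6 = 0
Base-2 expansion of each c_i:
  c_1 = 1 = 1·2^0
  c_2 = 1 = 1·2^0
  c_3 = 1 = 1·2^0
  c_4 = 2 = 0·2^0 + 1·2^1
  c_5 = 1 = 1·2^0
  c_6 = 1 = 1·2^0
  c_7 = 2 = 0·2^0 + 1·2^1
  c_8 = 0
p-restricted factor λ_0 = (1, 1, 1, 0, 1, 1, 0, 0)
p-restricted factor λ_1 = (0, 0, 0, 1, 0, 0, 1, 0)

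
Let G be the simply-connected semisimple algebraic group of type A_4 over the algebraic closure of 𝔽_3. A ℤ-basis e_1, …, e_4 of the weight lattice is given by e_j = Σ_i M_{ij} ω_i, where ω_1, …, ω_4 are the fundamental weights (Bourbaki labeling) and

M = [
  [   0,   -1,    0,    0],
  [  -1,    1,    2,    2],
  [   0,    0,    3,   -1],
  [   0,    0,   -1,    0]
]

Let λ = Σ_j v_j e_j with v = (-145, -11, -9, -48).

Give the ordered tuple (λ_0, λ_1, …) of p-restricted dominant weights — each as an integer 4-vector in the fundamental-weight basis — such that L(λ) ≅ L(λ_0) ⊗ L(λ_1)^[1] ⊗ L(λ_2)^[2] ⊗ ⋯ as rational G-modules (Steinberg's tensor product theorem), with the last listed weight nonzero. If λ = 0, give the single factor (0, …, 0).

Change of basis e → ω: c = M·v where v = (-145, -11, -9, -48):
  c_1 = (0)·(-145) + (-1)·(-11) + (0)·(-9) + (0)·(-48) = 11
  c_2 = (-1)·(-145) + (1)·(-11) + (2)·(-9) + (2)·(-48) = 20
  c_3 = (0)·(-145) + (0)·(-11) + (3)·(-9) + (-1)·(-48) = 21
  c_4 = (0)·(-145) + (0)·(-11) + (-1)·(-9) + (0)·(-48) = 9
Expand coordinatewise in base 3:
  c_1 = 11 = 2·3^0 + 0·3^1 + 1·3^2
  c_2 = 20 = 2·3^0 + 0·3^1 + 2·3^2
  c_3 = 21 = 0·3^0 + 1·3^1 + 2·3^2
  c_4 = 9 = 0·3^0 + 0·3^1 + 1·3^2
λ_0 = (2, 2, 0, 0)
λ_1 = (0, 0, 1, 0)
λ_2 = (1, 2, 2, 1)

((2, 2, 0, 0), (0, 0, 1, 0), (1, 2, 2, 1))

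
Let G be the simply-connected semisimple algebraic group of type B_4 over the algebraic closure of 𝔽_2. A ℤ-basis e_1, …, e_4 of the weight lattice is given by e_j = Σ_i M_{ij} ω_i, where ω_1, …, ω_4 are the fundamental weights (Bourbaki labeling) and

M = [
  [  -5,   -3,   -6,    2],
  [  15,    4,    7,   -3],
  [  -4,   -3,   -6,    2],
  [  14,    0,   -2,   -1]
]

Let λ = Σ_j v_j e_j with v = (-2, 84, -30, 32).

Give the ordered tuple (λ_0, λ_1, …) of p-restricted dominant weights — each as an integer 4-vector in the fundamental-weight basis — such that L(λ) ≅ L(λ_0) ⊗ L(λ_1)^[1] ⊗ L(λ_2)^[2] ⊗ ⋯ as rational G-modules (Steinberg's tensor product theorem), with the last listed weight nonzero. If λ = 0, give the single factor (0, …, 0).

In the fundamental-weight basis, λ has coordinates c = M·v (v = (-2, 84, -30, 32)):
  c_1 = -5*-2 + -3*84 + -6*-30 + 2*32 = 2
  c_2 = 15*-2 + 4*84 + 7*-30 + -3*32 = 0
  c_3 = -4*-2 + -3*84 + -6*-30 + 2*32 = 0
  c_4 = 14*-2 + 0*84 + -2*-30 + -1*32 = 0
Expand coordinatewise in base 2:
  c_1 = 2 = 0·2^0 + 1·2^1
  c_2 = 0
  c_3 = 0
  c_4 = 0
p-restricted factor λ_0 = (0, 0, 0, 0)
p-restricted factor λ_1 = (1, 0, 0, 0)

((0, 0, 0, 0), (1, 0, 0, 0))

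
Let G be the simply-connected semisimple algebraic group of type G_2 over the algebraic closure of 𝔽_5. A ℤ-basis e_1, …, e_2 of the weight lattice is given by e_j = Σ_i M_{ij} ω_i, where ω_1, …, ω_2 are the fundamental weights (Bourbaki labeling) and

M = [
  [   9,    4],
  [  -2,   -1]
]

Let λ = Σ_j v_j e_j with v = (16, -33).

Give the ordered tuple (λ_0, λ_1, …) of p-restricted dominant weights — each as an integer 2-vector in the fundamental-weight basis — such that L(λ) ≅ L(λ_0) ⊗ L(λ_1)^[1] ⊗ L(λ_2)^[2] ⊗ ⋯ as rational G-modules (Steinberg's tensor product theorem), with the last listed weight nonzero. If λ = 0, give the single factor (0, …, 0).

((2, 1), (2, 0))

Compute c_i = Σ_j M_{ij} v_j with v = (16, -33):
  c_1 = (9)·(16) + (4)·(-33) = 12
  c_2 = (-2)·(16) + (-1)·(-33) = 1
p = 5; digits c_i = Σ_j d_{ij}·5^j, 0 ≤ d_{ij} < 5:
  c_1 = 12 = 2·5^0 + 2·5^1
  c_2 = 1 = 1·5^0
Factor λ_0 = (2, 1)
Factor λ_1 = (2, 0)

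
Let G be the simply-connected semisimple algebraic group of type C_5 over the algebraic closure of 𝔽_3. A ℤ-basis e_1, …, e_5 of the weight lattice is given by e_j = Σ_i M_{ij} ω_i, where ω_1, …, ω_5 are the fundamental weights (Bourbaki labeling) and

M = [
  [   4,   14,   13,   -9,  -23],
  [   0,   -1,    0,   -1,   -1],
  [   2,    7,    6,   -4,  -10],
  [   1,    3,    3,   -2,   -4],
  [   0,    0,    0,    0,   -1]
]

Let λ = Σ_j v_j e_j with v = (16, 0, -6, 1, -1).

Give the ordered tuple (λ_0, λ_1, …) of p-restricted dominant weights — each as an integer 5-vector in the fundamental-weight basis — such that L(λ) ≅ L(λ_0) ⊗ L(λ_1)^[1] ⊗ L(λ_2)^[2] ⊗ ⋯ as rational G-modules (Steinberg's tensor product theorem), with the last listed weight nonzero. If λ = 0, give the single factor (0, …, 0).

((0, 0, 2, 0, 1),)

In the fundamental-weight basis, λ has coordinates c = M·v (v = (16, 0, -6, 1, -1)):
  c_1 = 4*16 + 14*0 + 13*-6 + -9*1 + -23*-1 = 0
  c_2 = 0*16 + -1*0 + 0*-6 + -1*1 + -1*-1 = 0
  c_3 = 2*16 + 7*0 + 6*-6 + -4*1 + -10*-1 = 2
  c_4 = 1*16 + 3*0 + 3*-6 + -2*1 + -4*-1 = 0
  c_5 = 0*16 + 0*0 + 0*-6 + 0*1 + -1*-1 = 1
p = 3; digits c_i = Σ_j d_{ij}·3^j, 0 ≤ d_{ij} < 3:
  c_1 = 0
  c_2 = 0
  c_3 = 2 = 2·3^0
  c_4 = 0
  c_5 = 1 = 1·3^0
Factor λ_0 = (0, 0, 2, 0, 1)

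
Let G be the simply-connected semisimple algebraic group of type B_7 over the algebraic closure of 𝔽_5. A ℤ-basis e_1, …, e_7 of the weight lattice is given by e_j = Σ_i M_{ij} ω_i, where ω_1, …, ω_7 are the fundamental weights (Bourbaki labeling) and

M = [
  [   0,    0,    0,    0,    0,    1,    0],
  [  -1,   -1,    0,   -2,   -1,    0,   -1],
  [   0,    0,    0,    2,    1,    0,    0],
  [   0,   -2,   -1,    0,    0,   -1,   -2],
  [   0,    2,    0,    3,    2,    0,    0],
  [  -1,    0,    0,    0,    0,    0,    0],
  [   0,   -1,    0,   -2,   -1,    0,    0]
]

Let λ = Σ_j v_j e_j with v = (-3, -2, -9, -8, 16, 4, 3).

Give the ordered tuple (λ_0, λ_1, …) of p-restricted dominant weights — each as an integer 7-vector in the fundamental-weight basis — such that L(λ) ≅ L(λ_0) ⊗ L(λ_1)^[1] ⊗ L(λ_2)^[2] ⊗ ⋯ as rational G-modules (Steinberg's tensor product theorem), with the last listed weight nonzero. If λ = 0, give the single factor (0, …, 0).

((4, 2, 0, 3, 4, 3, 2),)

ω-coordinates c = M·v, v = (-3, -2, -9, -8, 16, 4, 3):
  c_1 = 0*-3 + 0*-2 + 0*-9 + 0*-8 + 0*16 + 1*4 + 0*3 = 4
  c_2 = -1*-3 + -1*-2 + 0*-9 + -2*-8 + -1*16 + 0*4 + -1*3 = 2
  c_3 = 0*-3 + 0*-2 + 0*-9 + 2*-8 + 1*16 + 0*4 + 0*3 = 0
  c_4 = 0*-3 + -2*-2 + -1*-9 + 0*-8 + 0*16 + -1*4 + -2*3 = 3
  c_5 = 0*-3 + 2*-2 + 0*-9 + 3*-8 + 2*16 + 0*4 + 0*3 = 4
  c_6 = -1*-3 + 0*-2 + 0*-9 + 0*-8 + 0*16 + 0*4 + 0*3 = 3
  c_7 = 0*-3 + -1*-2 + 0*-9 + -2*-8 + -1*16 + 0*4 + 0*3 = 2
Base-5 expansion of each c_i:
  c_1 = 4 = 4·5^0
  c_2 = 2 = 2·5^0
  c_3 = 0
  c_4 = 3 = 3·5^0
  c_5 = 4 = 4·5^0
  c_6 = 3 = 3·5^0
  c_7 = 2 = 2·5^0
λ_0 = (4, 2, 0, 3, 4, 3, 2)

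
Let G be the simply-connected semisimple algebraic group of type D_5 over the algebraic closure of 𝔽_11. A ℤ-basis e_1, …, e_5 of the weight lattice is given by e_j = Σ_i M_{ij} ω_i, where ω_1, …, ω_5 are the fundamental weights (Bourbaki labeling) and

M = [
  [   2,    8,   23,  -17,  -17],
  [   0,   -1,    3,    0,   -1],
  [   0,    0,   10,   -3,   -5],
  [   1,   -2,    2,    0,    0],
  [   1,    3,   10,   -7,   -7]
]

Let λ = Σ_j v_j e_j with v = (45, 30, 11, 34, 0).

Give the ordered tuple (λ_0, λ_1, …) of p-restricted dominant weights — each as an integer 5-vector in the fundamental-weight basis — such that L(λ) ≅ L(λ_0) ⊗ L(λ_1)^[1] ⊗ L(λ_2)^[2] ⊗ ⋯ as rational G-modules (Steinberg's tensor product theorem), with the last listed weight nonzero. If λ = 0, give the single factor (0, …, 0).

((5, 3, 8, 7, 7),)

Converting to the ω-basis (c_i = row i of M dotted with v = (45, 30, 11, 34, 0)):
  c_1 = 2*45 + 8*30 + 23*11 + -17*34 + -17*0 = 5
  c_2 = 0*45 + -1*30 + 3*11 + 0*34 + -1*0 = 3
  c_3 = 0*45 + 0*30 + 10*11 + -3*34 + -5*0 = 8
  c_4 = 1*45 + -2*30 + 2*11 + 0*34 + 0*0 = 7
  c_5 = 1*45 + 3*30 + 10*11 + -7*34 + -7*0 = 7
Expand coordinatewise in base 11:
  c_1 = 5 = 5·11^0
  c_2 = 3 = 3·11^0
  c_3 = 8 = 8·11^0
  c_4 = 7 = 7·11^0
  c_5 = 7 = 7·11^0
Factor λ_0 = (5, 3, 8, 7, 7)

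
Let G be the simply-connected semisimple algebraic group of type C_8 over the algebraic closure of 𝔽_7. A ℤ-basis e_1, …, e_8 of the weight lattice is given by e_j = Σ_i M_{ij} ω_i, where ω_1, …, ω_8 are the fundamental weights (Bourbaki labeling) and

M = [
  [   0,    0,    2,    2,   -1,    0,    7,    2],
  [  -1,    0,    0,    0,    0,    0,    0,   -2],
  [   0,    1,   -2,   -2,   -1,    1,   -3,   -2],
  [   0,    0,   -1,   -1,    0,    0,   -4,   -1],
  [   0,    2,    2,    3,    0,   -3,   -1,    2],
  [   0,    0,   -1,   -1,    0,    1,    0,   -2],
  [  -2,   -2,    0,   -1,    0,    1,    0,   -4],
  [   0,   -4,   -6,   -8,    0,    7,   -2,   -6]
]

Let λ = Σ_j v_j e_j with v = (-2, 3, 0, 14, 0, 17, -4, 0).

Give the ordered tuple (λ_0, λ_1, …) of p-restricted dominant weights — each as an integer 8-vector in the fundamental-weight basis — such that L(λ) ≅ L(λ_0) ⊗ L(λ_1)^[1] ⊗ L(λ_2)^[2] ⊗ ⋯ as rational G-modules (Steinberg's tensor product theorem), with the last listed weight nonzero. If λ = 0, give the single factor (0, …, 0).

((0, 2, 4, 2, 1, 3, 1, 3),)

Change of basis e → ω: c = M·v where v = (-2, 3, 0, 14, 0, 17, -4, 0):
  c_1 = (0)·(-2) + (0)·(3) + (2)·(0) + (2)·(14) + (-1)·(0) + (0)·(17) + (7)·(-4) + (2)·(0) = 0
  c_2 = (-1)·(-2) + (0)·(3) + (0)·(0) + (0)·(14) + (0)·(0) + (0)·(17) + (0)·(-4) + (-2)·(0) = 2
  c_3 = (0)·(-2) + (1)·(3) + (-2)·(0) + (-2)·(14) + (-1)·(0) + (1)·(17) + (-3)·(-4) + (-2)·(0) = 4
  c_4 = (0)·(-2) + (0)·(3) + (-1)·(0) + (-1)·(14) + (0)·(0) + (0)·(17) + (-4)·(-4) + (-1)·(0) = 2
  c_5 = (0)·(-2) + (2)·(3) + (2)·(0) + (3)·(14) + (0)·(0) + (-3)·(17) + (-1)·(-4) + (2)·(0) = 1
  c_6 = (0)·(-2) + (0)·(3) + (-1)·(0) + (-1)·(14) + (0)·(0) + (1)·(17) + (0)·(-4) + (-2)·(0) = 3
  c_7 = (-2)·(-2) + (-2)·(3) + (0)·(0) + (-1)·(14) + (0)·(0) + (1)·(17) + (0)·(-4) + (-4)·(0) = 1
  c_8 = (0)·(-2) + (-4)·(3) + (-6)·(0) + (-8)·(14) + (0)·(0) + (7)·(17) + (-2)·(-4) + (-6)·(0) = 3
Base-7 expansion of each c_i:
  c_1 = 0
  c_2 = 2 = 2·7^0
  c_3 = 4 = 4·7^0
  c_4 = 2 = 2·7^0
  c_5 = 1 = 1·7^0
  c_6 = 3 = 3·7^0
  c_7 = 1 = 1·7^0
  c_8 = 3 = 3·7^0
p-restricted factor λ_0 = (0, 2, 4, 2, 1, 3, 1, 3)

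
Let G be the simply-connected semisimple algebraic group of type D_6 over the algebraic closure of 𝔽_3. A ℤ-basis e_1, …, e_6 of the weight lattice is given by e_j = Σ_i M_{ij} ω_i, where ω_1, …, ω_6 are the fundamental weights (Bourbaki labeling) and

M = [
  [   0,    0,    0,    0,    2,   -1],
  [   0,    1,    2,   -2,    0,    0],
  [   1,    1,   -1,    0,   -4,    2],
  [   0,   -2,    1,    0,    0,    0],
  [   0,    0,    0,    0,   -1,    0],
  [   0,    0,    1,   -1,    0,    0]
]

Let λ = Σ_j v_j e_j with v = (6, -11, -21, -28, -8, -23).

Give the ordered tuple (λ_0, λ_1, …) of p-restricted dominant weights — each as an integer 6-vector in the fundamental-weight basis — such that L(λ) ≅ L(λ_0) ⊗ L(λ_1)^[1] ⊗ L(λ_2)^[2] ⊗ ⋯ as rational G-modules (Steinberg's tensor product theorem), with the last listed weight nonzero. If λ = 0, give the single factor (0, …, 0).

Converting to the ω-basis (c_i = row i of M dotted with v = (6, -11, -21, -28, -8, -23)):
  c_1 = 0*6 + 0*-11 + 0*-21 + 0*-28 + 2*-8 + -1*-23 = 7
  c_2 = 0*6 + 1*-11 + 2*-21 + -2*-28 + 0*-8 + 0*-23 = 3
  c_3 = 1*6 + 1*-11 + -1*-21 + 0*-28 + -4*-8 + 2*-23 = 2
  c_4 = 0*6 + -2*-11 + 1*-21 + 0*-28 + 0*-8 + 0*-23 = 1
  c_5 = 0*6 + 0*-11 + 0*-21 + 0*-28 + -1*-8 + 0*-23 = 8
  c_6 = 0*6 + 0*-11 + 1*-21 + -1*-28 + 0*-8 + 0*-23 = 7
Writing each c_i in base p = 3:
  c_1 = 7 = 1·3^0 + 2·3^1
  c_2 = 3 = 0·3^0 + 1·3^1
  c_3 = 2 = 2·3^0
  c_4 = 1 = 1·3^0
  c_5 = 8 = 2·3^0 + 2·3^1
  c_6 = 7 = 1·3^0 + 2·3^1
Factor λ_0 = (1, 0, 2, 1, 2, 1)
Factor λ_1 = (2, 1, 0, 0, 2, 2)

((1, 0, 2, 1, 2, 1), (2, 1, 0, 0, 2, 2))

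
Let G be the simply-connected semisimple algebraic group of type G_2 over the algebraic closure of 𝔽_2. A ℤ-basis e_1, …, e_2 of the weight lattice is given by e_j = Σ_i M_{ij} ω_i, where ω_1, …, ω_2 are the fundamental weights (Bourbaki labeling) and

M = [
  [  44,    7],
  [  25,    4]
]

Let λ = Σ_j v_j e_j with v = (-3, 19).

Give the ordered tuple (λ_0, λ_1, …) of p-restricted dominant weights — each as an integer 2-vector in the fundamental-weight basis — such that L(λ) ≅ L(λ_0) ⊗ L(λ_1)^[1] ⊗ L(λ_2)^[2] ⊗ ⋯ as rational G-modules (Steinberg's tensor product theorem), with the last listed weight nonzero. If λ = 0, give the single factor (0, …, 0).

((1, 1),)

ω-coordinates c = M·v, v = (-3, 19):
  c_1 = (44)·(-3) + 7·19 = 1
  c_2 = (25)·(-3) + 4·19 = 1
p = 2; digits c_i = Σ_j d_{ij}·2^j, 0 ≤ d_{ij} < 2:
  c_1 = 1 = 1·2^0
  c_2 = 1 = 1·2^0
λ_0 = (1, 1)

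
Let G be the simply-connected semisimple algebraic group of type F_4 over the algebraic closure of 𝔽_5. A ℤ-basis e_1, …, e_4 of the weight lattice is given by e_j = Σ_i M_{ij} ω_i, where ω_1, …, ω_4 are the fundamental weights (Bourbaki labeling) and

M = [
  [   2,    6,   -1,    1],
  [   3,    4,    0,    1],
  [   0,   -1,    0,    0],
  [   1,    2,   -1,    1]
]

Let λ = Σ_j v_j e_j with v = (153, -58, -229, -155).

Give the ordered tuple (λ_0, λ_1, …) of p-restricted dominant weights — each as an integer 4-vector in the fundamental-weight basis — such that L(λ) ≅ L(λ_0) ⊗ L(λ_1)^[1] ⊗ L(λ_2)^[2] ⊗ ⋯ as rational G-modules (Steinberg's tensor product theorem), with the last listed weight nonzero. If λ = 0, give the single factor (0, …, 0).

ω-coordinates c = M·v, v = (153, -58, -229, -155):
  c_1 = (2)·(153) + (6)·(-58) + (-1)·(-229) + (1)·(-155) = 32
  c_2 = (3)·(153) + (4)·(-58) + (0)·(-229) + (1)·(-155) = 72
  c_3 = (0)·(153) + (-1)·(-58) + (0)·(-229) + (0)·(-155) = 58
  c_4 = (1)·(153) + (2)·(-58) + (-1)·(-229) + (1)·(-155) = 111
Base-5 expansion of each c_i:
  c_1 = 32 = 2·5^0 + 1·5^1 + 1·5^2
  c_2 = 72 = 2·5^0 + 4·5^1 + 2·5^2
  c_3 = 58 = 3·5^0 + 1·5^1 + 2·5^2
  c_4 = 111 = 1·5^0 + 2·5^1 + 4·5^2
p-restricted factor λ_0 = (2, 2, 3, 1)
p-restricted factor λ_1 = (1, 4, 1, 2)
p-restricted factor λ_2 = (1, 2, 2, 4)

((2, 2, 3, 1), (1, 4, 1, 2), (1, 2, 2, 4))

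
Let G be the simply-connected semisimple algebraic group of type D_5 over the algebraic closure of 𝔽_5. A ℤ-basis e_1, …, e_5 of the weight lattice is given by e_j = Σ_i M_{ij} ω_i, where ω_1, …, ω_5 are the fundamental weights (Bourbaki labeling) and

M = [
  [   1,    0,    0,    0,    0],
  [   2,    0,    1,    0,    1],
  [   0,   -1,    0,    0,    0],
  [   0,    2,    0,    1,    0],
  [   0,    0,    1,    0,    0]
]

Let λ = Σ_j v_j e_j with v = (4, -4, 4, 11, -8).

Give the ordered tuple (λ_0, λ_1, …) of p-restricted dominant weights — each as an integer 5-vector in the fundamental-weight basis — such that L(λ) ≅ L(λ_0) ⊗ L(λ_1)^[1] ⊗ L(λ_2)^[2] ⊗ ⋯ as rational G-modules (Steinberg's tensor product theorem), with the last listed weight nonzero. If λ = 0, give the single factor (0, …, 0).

Change of basis e → ω: c = M·v where v = (4, -4, 4, 11, -8):
  c_1 = 1·4 + (0)·(-4) + 0·4 + 0·11 + (0)·(-8) = 4
  c_2 = 2·4 + (0)·(-4) + 1·4 + 0·11 + (1)·(-8) = 4
  c_3 = 0·4 + (-1)·(-4) + 0·4 + 0·11 + (0)·(-8) = 4
  c_4 = 0·4 + (2)·(-4) + 0·4 + 1·11 + (0)·(-8) = 3
  c_5 = 0·4 + (0)·(-4) + 1·4 + 0·11 + (0)·(-8) = 4
Expand coordinatewise in base 5:
  c_1 = 4 = 4·5^0
  c_2 = 4 = 4·5^0
  c_3 = 4 = 4·5^0
  c_4 = 3 = 3·5^0
  c_5 = 4 = 4·5^0
λ_0 = (4, 4, 4, 3, 4)

((4, 4, 4, 3, 4),)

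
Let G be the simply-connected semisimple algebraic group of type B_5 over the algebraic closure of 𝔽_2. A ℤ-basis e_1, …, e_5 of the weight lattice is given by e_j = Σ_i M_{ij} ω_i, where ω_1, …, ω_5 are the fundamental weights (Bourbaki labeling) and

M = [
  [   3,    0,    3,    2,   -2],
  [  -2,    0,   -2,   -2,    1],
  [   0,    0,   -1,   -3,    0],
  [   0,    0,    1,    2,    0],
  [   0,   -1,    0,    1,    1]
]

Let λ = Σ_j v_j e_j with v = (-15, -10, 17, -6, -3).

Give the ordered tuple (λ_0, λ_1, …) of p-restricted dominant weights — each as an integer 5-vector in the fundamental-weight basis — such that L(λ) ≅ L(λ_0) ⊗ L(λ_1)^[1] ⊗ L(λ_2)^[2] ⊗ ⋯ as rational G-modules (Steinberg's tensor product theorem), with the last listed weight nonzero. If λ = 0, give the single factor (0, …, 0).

In the fundamental-weight basis, λ has coordinates c = M·v (v = (-15, -10, 17, -6, -3)):
  c_1 = 3*-15 + 0*-10 + 3*17 + 2*-6 + -2*-3 = 0
  c_2 = -2*-15 + 0*-10 + -2*17 + -2*-6 + 1*-3 = 5
  c_3 = 0*-15 + 0*-10 + -1*17 + -3*-6 + 0*-3 = 1
  c_4 = 0*-15 + 0*-10 + 1*17 + 2*-6 + 0*-3 = 5
  c_5 = 0*-15 + -1*-10 + 0*17 + 1*-6 + 1*-3 = 1
Expand coordinatewise in base 2:
  c_1 = 0
  c_2 = 5 = 1·2^0 + 0·2^1 + 1·2^2
  c_3 = 1 = 1·2^0
  c_4 = 5 = 1·2^0 + 0·2^1 + 1·2^2
  c_5 = 1 = 1·2^0
Factor λ_0 = (0, 1, 1, 1, 1)
Factor λ_1 = (0, 0, 0, 0, 0)
Factor λ_2 = (0, 1, 0, 1, 0)

((0, 1, 1, 1, 1), (0, 0, 0, 0, 0), (0, 1, 0, 1, 0))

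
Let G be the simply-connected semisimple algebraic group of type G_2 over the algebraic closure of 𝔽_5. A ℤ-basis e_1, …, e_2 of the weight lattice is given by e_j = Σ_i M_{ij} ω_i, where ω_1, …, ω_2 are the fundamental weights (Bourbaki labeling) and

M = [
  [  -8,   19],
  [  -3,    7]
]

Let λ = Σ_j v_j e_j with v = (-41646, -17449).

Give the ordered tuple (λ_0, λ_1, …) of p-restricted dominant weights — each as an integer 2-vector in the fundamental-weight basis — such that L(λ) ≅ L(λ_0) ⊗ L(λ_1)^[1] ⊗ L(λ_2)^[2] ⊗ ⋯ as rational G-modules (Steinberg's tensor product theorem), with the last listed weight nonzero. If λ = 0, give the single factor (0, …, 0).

((2, 0), (2, 4), (0, 1), (3, 2), (2, 4))

Compute c_i = Σ_j M_{ij} v_j with v = (-41646, -17449):
  c_1 = -8*-41646 + 19*-17449 = 1637
  c_2 = -3*-41646 + 7*-17449 = 2795
Expand coordinatewise in base 5:
  c_1 = 1637 = 2·5^0 + 2·5^1 + 0·5^2 + 3·5^3 + 2·5^4
  c_2 = 2795 = 0·5^0 + 4·5^1 + 1·5^2 + 2·5^3 + 4·5^4
Factor λ_0 = (2, 0)
Factor λ_1 = (2, 4)
Factor λ_2 = (0, 1)
Factor λ_3 = (3, 2)
Factor λ_4 = (2, 4)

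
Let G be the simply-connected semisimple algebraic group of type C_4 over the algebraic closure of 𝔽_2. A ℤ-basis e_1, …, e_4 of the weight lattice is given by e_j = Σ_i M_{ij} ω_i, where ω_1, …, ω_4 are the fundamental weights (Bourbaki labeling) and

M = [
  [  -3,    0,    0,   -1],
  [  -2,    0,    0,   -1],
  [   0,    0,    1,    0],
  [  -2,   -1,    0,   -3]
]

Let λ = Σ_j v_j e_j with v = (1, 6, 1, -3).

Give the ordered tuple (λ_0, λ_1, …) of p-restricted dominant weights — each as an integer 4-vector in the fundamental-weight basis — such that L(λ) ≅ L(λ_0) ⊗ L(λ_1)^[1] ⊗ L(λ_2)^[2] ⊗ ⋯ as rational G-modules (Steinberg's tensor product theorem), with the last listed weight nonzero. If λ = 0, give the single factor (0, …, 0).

((0, 1, 1, 1),)

Compute c_i = Σ_j M_{ij} v_j with v = (1, 6, 1, -3):
  c_1 = -3*1 + 0*6 + 0*1 + -1*-3 = 0
  c_2 = -2*1 + 0*6 + 0*1 + -1*-3 = 1
  c_3 = 0*1 + 0*6 + 1*1 + 0*-3 = 1
  c_4 = -2*1 + -1*6 + 0*1 + -3*-3 = 1
p = 2; digits c_i = Σ_j d_{ij}·2^j, 0 ≤ d_{ij} < 2:
  c_1 = 0
  c_2 = 1 = 1·2^0
  c_3 = 1 = 1·2^0
  c_4 = 1 = 1·2^0
λ_0 = (0, 1, 1, 1)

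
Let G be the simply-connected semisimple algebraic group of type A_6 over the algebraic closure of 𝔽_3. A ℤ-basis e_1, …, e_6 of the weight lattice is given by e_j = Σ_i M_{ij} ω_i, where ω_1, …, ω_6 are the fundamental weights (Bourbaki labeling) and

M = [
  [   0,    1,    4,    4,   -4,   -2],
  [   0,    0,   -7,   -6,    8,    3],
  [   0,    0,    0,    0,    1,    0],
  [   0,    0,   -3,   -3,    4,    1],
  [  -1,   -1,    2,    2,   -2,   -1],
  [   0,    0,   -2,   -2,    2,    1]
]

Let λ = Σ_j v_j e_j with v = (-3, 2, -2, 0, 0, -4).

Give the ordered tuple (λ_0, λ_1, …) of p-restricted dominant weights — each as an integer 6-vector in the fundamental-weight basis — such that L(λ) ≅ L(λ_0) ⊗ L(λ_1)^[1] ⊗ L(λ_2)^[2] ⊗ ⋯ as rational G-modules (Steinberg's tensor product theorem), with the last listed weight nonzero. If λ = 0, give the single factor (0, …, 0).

Change of basis e → ω: c = M·v where v = (-3, 2, -2, 0, 0, -4):
  c_1 = (0)·(-3) + 1·2 + (4)·(-2) + 4·0 + (-4)·(0) + (-2)·(-4) = 2
  c_2 = (0)·(-3) + 0·2 + (-7)·(-2) + (-6)·(0) + 8·0 + (3)·(-4) = 2
  c_3 = (0)·(-3) + 0·2 + (0)·(-2) + 0·0 + 1·0 + (0)·(-4) = 0
  c_4 = (0)·(-3) + 0·2 + (-3)·(-2) + (-3)·(0) + 4·0 + (1)·(-4) = 2
  c_5 = (-1)·(-3) + (-1)·(2) + (2)·(-2) + 2·0 + (-2)·(0) + (-1)·(-4) = 1
  c_6 = (0)·(-3) + 0·2 + (-2)·(-2) + (-2)·(0) + 2·0 + (1)·(-4) = 0
p = 3; digits c_i = Σ_j d_{ij}·3^j, 0 ≤ d_{ij} < 3:
  c_1 = 2 = 2·3^0
  c_2 = 2 = 2·3^0
  c_3 = 0
  c_4 = 2 = 2·3^0
  c_5 = 1 = 1·3^0
  c_6 = 0
λ_0 = (2, 2, 0, 2, 1, 0)

((2, 2, 0, 2, 1, 0),)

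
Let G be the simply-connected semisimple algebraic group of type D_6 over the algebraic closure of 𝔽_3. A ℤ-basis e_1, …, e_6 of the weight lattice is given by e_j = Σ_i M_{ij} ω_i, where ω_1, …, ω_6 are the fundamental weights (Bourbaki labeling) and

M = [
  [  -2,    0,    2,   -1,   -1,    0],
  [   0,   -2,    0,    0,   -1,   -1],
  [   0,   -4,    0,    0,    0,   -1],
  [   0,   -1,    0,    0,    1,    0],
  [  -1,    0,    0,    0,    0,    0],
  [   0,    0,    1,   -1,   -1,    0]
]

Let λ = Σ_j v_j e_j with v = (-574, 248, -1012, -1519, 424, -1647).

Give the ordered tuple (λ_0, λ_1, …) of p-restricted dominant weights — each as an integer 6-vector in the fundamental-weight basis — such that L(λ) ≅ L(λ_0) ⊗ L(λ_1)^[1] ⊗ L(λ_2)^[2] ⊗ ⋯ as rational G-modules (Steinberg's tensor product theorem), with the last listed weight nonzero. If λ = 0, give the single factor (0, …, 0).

((0, 1, 1, 2, 1, 2), (1, 2, 2, 1, 2, 0), (0, 2, 0, 1, 0, 0), (2, 2, 0, 0, 0, 0), (2, 2, 2, 2, 1, 1), (0, 2, 2, 0, 2, 0))

Change of basis e → ω: c = M·v where v = (-574, 248, -1012, -1519, 424, -1647):
  c_1 = (-2)·(-574) + (0)·(248) + (2)·(-1012) + (-1)·(-1519) + (-1)·(424) + (0)·(-1647) = 219
  c_2 = (0)·(-574) + (-2)·(248) + (0)·(-1012) + (0)·(-1519) + (-1)·(424) + (-1)·(-1647) = 727
  c_3 = (0)·(-574) + (-4)·(248) + (0)·(-1012) + (0)·(-1519) + (0)·(424) + (-1)·(-1647) = 655
  c_4 = (0)·(-574) + (-1)·(248) + (0)·(-1012) + (0)·(-1519) + (1)·(424) + (0)·(-1647) = 176
  c_5 = (-1)·(-574) + (0)·(248) + (0)·(-1012) + (0)·(-1519) + (0)·(424) + (0)·(-1647) = 574
  c_6 = (0)·(-574) + (0)·(248) + (1)·(-1012) + (-1)·(-1519) + (-1)·(424) + (0)·(-1647) = 83
Expand coordinatewise in base 3:
  c_1 = 219 = 0·3^0 + 1·3^1 + 0·3^2 + 2·3^3 + 2·3^4
  c_2 = 727 = 1·3^0 + 2·3^1 + 2·3^2 + 2·3^3 + 2·3^4 + 2·3^5
  c_3 = 655 = 1·3^0 + 2·3^1 + 0·3^2 + 0·3^3 + 2·3^4 + 2·3^5
  c_4 = 176 = 2·3^0 + 1·3^1 + 1·3^2 + 0·3^3 + 2·3^4
  c_5 = 574 = 1·3^0 + 2·3^1 + 0·3^2 + 0·3^3 + 1·3^4 + 2·3^5
  c_6 = 83 = 2·3^0 + 0·3^1 + 0·3^2 + 0·3^3 + 1·3^4
p-restricted factor λ_0 = (0, 1, 1, 2, 1, 2)
p-restricted factor λ_1 = (1, 2, 2, 1, 2, 0)
p-restricted factor λ_2 = (0, 2, 0, 1, 0, 0)
p-restricted factor λ_3 = (2, 2, 0, 0, 0, 0)
p-restricted factor λ_4 = (2, 2, 2, 2, 1, 1)
p-restricted factor λ_5 = (0, 2, 2, 0, 2, 0)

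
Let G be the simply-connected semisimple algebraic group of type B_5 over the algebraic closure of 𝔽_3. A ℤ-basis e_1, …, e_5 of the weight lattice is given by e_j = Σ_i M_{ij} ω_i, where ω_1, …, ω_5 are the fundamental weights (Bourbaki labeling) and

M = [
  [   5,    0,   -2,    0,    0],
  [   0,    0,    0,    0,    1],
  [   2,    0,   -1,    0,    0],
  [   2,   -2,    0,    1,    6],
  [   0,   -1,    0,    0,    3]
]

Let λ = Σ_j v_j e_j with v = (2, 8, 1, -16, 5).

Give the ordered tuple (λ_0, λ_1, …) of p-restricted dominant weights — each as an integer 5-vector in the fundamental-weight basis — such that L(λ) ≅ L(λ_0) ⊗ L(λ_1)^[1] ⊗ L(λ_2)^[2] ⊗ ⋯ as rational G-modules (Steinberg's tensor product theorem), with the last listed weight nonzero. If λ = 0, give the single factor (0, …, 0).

Converting to the ω-basis (c_i = row i of M dotted with v = (2, 8, 1, -16, 5)):
  c_1 = (5)·(2) + (0)·(8) + (-2)·(1) + (0)·(-16) + (0)·(5) = 8
  c_2 = (0)·(2) + (0)·(8) + (0)·(1) + (0)·(-16) + (1)·(5) = 5
  c_3 = (2)·(2) + (0)·(8) + (-1)·(1) + (0)·(-16) + (0)·(5) = 3
  c_4 = (2)·(2) + (-2)·(8) + (0)·(1) + (1)·(-16) + (6)·(5) = 2
  c_5 = (0)·(2) + (-1)·(8) + (0)·(1) + (0)·(-16) + (3)·(5) = 7
Base-3 expansion of each c_i:
  c_1 = 8 = 2·3^0 + 2·3^1
  c_2 = 5 = 2·3^0 + 1·3^1
  c_3 = 3 = 0·3^0 + 1·3^1
  c_4 = 2 = 2·3^0
  c_5 = 7 = 1·3^0 + 2·3^1
λ_0 = (2, 2, 0, 2, 1)
λ_1 = (2, 1, 1, 0, 2)

((2, 2, 0, 2, 1), (2, 1, 1, 0, 2))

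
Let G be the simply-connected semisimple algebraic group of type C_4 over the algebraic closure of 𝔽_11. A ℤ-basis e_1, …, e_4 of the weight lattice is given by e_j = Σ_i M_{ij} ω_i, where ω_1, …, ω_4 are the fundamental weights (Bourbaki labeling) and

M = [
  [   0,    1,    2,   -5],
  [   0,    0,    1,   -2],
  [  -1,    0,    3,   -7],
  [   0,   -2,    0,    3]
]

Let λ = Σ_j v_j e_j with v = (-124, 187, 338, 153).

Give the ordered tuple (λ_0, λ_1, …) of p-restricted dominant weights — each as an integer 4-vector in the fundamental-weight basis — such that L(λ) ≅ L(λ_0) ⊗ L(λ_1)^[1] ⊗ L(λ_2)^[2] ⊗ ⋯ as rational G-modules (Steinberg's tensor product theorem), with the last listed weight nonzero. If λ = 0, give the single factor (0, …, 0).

ω-coordinates c = M·v, v = (-124, 187, 338, 153):
  c_1 = (0)·(-124) + 1·187 + 2·338 + (-5)·(153) = 98
  c_2 = (0)·(-124) + 0·187 + 1·338 + (-2)·(153) = 32
  c_3 = (-1)·(-124) + 0·187 + 3·338 + (-7)·(153) = 67
  c_4 = (0)·(-124) + (-2)·(187) + 0·338 + 3·153 = 85
Expand coordinatewise in base 11:
  c_1 = 98 = 10·11^0 + 8·11^1
  c_2 = 32 = 10·11^0 + 2·11^1
  c_3 = 67 = 1·11^0 + 6·11^1
  c_4 = 85 = 8·11^0 + 7·11^1
λ_0 = (10, 10, 1, 8)
λ_1 = (8, 2, 6, 7)

((10, 10, 1, 8), (8, 2, 6, 7))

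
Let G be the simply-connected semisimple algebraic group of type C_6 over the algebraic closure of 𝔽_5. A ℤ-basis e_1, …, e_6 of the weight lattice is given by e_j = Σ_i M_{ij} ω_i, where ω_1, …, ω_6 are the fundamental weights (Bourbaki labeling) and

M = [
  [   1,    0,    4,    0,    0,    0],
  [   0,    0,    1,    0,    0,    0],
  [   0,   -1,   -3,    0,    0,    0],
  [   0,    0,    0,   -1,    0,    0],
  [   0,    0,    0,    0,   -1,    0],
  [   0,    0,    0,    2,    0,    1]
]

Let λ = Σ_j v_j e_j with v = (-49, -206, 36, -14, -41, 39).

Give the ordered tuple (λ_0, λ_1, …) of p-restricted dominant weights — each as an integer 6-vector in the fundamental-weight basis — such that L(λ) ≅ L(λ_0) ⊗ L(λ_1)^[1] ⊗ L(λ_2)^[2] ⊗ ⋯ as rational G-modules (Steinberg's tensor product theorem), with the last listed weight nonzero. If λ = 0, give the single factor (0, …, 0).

Compute c_i = Σ_j M_{ij} v_j with v = (-49, -206, 36, -14, -41, 39):
  c_1 = (1)·(-49) + (0)·(-206) + 4·36 + (0)·(-14) + (0)·(-41) + 0·39 = 95
  c_2 = (0)·(-49) + (0)·(-206) + 1·36 + (0)·(-14) + (0)·(-41) + 0·39 = 36
  c_3 = (0)·(-49) + (-1)·(-206) + (-3)·(36) + (0)·(-14) + (0)·(-41) + 0·39 = 98
  c_4 = (0)·(-49) + (0)·(-206) + 0·36 + (-1)·(-14) + (0)·(-41) + 0·39 = 14
  c_5 = (0)·(-49) + (0)·(-206) + 0·36 + (0)·(-14) + (-1)·(-41) + 0·39 = 41
  c_6 = (0)·(-49) + (0)·(-206) + 0·36 + (2)·(-14) + (0)·(-41) + 1·39 = 11
Expand coordinatewise in base 5:
  c_1 = 95 = 0·5^0 + 4·5^1 + 3·5^2
  c_2 = 36 = 1·5^0 + 2·5^1 + 1·5^2
  c_3 = 98 = 3·5^0 + 4·5^1 + 3·5^2
  c_4 = 14 = 4·5^0 + 2·5^1
  c_5 = 41 = 1·5^0 + 3·5^1 + 1·5^2
  c_6 = 11 = 1·5^0 + 2·5^1
Factor λ_0 = (0, 1, 3, 4, 1, 1)
Factor λ_1 = (4, 2, 4, 2, 3, 2)
Factor λ_2 = (3, 1, 3, 0, 1, 0)

((0, 1, 3, 4, 1, 1), (4, 2, 4, 2, 3, 2), (3, 1, 3, 0, 1, 0))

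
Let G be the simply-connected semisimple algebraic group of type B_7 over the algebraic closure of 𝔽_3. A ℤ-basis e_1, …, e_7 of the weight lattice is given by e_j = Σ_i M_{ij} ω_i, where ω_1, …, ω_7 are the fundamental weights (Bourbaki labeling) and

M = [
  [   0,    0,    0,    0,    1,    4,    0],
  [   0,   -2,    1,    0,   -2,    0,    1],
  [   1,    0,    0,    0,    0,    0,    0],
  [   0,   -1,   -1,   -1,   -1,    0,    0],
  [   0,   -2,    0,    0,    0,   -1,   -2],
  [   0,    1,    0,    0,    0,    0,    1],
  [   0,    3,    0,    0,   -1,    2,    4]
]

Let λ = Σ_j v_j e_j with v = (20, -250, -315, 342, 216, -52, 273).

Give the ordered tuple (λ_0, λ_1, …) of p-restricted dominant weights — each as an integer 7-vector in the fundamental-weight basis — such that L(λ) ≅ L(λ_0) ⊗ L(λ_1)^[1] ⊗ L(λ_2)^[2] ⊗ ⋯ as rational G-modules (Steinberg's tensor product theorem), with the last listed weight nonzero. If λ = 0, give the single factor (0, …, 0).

Change of basis e → ω: c = M·v where v = (20, -250, -315, 342, 216, -52, 273):
  c_1 = 0·20 + (0)·(-250) + (0)·(-315) + 0·342 + 1·216 + (4)·(-52) + 0·273 = 8
  c_2 = 0·20 + (-2)·(-250) + (1)·(-315) + 0·342 + (-2)·(216) + (0)·(-52) + 1·273 = 26
  c_3 = 1·20 + (0)·(-250) + (0)·(-315) + 0·342 + 0·216 + (0)·(-52) + 0·273 = 20
  c_4 = 0·20 + (-1)·(-250) + (-1)·(-315) + (-1)·(342) + (-1)·(216) + (0)·(-52) + 0·273 = 7
  c_5 = 0·20 + (-2)·(-250) + (0)·(-315) + 0·342 + 0·216 + (-1)·(-52) + (-2)·(273) = 6
  c_6 = 0·20 + (1)·(-250) + (0)·(-315) + 0·342 + 0·216 + (0)·(-52) + 1·273 = 23
  c_7 = 0·20 + (3)·(-250) + (0)·(-315) + 0·342 + (-1)·(216) + (2)·(-52) + 4·273 = 22
p = 3; digits c_i = Σ_j d_{ij}·3^j, 0 ≤ d_{ij} < 3:
  c_1 = 8 = 2·3^0 + 2·3^1
  c_2 = 26 = 2·3^0 + 2·3^1 + 2·3^2
  c_3 = 20 = 2·3^0 + 0·3^1 + 2·3^2
  c_4 = 7 = 1·3^0 + 2·3^1
  c_5 = 6 = 0·3^0 + 2·3^1
  c_6 = 23 = 2·3^0 + 1·3^1 + 2·3^2
  c_7 = 22 = 1·3^0 + 1·3^1 + 2·3^2
Factor λ_0 = (2, 2, 2, 1, 0, 2, 1)
Factor λ_1 = (2, 2, 0, 2, 2, 1, 1)
Factor λ_2 = (0, 2, 2, 0, 0, 2, 2)

((2, 2, 2, 1, 0, 2, 1), (2, 2, 0, 2, 2, 1, 1), (0, 2, 2, 0, 0, 2, 2))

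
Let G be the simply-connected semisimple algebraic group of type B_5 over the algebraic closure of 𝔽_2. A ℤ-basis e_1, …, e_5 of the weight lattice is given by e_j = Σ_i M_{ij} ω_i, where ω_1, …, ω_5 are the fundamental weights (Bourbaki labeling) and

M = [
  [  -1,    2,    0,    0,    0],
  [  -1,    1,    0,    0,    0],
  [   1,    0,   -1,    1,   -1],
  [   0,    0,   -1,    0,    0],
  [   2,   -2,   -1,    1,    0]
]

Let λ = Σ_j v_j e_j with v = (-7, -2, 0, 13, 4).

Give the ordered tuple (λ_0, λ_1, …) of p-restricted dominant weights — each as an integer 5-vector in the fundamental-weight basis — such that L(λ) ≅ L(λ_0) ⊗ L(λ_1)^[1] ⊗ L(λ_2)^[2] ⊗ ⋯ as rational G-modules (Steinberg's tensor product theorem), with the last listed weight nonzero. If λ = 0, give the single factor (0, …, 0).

ω-coordinates c = M·v, v = (-7, -2, 0, 13, 4):
  c_1 = (-1)·(-7) + (2)·(-2) + 0·0 + 0·13 + 0·4 = 3
  c_2 = (-1)·(-7) + (1)·(-2) + 0·0 + 0·13 + 0·4 = 5
  c_3 = (1)·(-7) + (0)·(-2) + (-1)·(0) + 1·13 + (-1)·(4) = 2
  c_4 = (0)·(-7) + (0)·(-2) + (-1)·(0) + 0·13 + 0·4 = 0
  c_5 = (2)·(-7) + (-2)·(-2) + (-1)·(0) + 1·13 + 0·4 = 3
Base-2 expansion of each c_i:
  c_1 = 3 = 1·2^0 + 1·2^1
  c_2 = 5 = 1·2^0 + 0·2^1 + 1·2^2
  c_3 = 2 = 0·2^0 + 1·2^1
  c_4 = 0
  c_5 = 3 = 1·2^0 + 1·2^1
λ_0 = (1, 1, 0, 0, 1)
λ_1 = (1, 0, 1, 0, 1)
λ_2 = (0, 1, 0, 0, 0)

((1, 1, 0, 0, 1), (1, 0, 1, 0, 1), (0, 1, 0, 0, 0))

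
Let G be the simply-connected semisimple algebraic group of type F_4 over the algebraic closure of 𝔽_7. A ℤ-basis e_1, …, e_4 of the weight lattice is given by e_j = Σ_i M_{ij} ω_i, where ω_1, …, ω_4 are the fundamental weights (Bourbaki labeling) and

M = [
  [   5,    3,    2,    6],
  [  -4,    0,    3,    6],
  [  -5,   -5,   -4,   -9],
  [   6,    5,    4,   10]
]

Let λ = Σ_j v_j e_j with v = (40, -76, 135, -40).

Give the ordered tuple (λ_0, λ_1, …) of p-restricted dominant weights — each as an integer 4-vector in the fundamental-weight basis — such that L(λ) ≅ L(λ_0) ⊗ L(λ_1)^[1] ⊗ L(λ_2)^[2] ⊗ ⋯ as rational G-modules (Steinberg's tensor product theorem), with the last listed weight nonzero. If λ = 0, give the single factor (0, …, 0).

ω-coordinates c = M·v, v = (40, -76, 135, -40):
  c_1 = 5·40 + (3)·(-76) + 2·135 + (6)·(-40) = 2
  c_2 = (-4)·(40) + (0)·(-76) + 3·135 + (6)·(-40) = 5
  c_3 = (-5)·(40) + (-5)·(-76) + (-4)·(135) + (-9)·(-40) = 0
  c_4 = 6·40 + (5)·(-76) + 4·135 + (10)·(-40) = 0
p = 7; digits c_i = Σ_j d_{ij}·7^j, 0 ≤ d_{ij} < 7:
  c_1 = 2 = 2·7^0
  c_2 = 5 = 5·7^0
  c_3 = 0
  c_4 = 0
Factor λ_0 = (2, 5, 0, 0)

((2, 5, 0, 0),)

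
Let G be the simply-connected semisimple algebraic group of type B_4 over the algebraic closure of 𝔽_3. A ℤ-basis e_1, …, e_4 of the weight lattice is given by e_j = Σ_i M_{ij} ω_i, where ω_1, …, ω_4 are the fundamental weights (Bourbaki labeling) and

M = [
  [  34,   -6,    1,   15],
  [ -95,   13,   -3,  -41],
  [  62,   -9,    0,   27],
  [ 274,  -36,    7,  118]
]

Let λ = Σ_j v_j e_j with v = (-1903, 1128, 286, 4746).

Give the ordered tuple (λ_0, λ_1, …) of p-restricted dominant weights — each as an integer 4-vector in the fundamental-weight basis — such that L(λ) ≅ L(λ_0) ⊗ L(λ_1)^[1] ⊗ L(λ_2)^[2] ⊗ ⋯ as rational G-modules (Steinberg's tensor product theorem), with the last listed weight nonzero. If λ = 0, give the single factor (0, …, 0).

((0, 2, 1, 0), (2, 1, 1, 0))

Change of basis e → ω: c = M·v where v = (-1903, 1128, 286, 4746):
  c_1 = (34)·(-1903) + (-6)·(1128) + 1·286 + 15·4746 = 6
  c_2 = (-95)·(-1903) + 13·1128 + (-3)·(286) + (-41)·(4746) = 5
  c_3 = (62)·(-1903) + (-9)·(1128) + 0·286 + 27·4746 = 4
  c_4 = (274)·(-1903) + (-36)·(1128) + 7·286 + 118·4746 = 0
Base-3 expansion of each c_i:
  c_1 = 6 = 0·3^0 + 2·3^1
  c_2 = 5 = 2·3^0 + 1·3^1
  c_3 = 4 = 1·3^0 + 1·3^1
  c_4 = 0
λ_0 = (0, 2, 1, 0)
λ_1 = (2, 1, 1, 0)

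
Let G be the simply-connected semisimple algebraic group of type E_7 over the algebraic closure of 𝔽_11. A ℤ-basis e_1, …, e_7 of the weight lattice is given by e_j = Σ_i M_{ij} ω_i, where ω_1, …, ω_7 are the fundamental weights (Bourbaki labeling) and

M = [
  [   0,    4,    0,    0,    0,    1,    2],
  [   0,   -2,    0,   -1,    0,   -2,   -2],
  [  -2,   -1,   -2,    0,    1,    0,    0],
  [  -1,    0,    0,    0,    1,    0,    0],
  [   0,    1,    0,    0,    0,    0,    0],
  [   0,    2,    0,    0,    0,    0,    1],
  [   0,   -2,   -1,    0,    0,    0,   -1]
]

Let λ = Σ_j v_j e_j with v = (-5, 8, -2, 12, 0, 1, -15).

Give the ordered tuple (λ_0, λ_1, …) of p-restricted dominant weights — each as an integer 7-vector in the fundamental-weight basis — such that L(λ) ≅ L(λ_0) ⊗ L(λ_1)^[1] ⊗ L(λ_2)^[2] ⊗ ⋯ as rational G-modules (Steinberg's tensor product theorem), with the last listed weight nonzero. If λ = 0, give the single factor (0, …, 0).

In the fundamental-weight basis, λ has coordinates c = M·v (v = (-5, 8, -2, 12, 0, 1, -15)):
  c_1 = (0)·(-5) + 4·8 + (0)·(-2) + 0·12 + 0·0 + 1·1 + (2)·(-15) = 3
  c_2 = (0)·(-5) + (-2)·(8) + (0)·(-2) + (-1)·(12) + 0·0 + (-2)·(1) + (-2)·(-15) = 0
  c_3 = (-2)·(-5) + (-1)·(8) + (-2)·(-2) + 0·12 + 1·0 + 0·1 + (0)·(-15) = 6
  c_4 = (-1)·(-5) + 0·8 + (0)·(-2) + 0·12 + 1·0 + 0·1 + (0)·(-15) = 5
  c_5 = (0)·(-5) + 1·8 + (0)·(-2) + 0·12 + 0·0 + 0·1 + (0)·(-15) = 8
  c_6 = (0)·(-5) + 2·8 + (0)·(-2) + 0·12 + 0·0 + 0·1 + (1)·(-15) = 1
  c_7 = (0)·(-5) + (-2)·(8) + (-1)·(-2) + 0·12 + 0·0 + 0·1 + (-1)·(-15) = 1
Expand coordinatewise in base 11:
  c_1 = 3 = 3·11^0
  c_2 = 0
  c_3 = 6 = 6·11^0
  c_4 = 5 = 5·11^0
  c_5 = 8 = 8·11^0
  c_6 = 1 = 1·11^0
  c_7 = 1 = 1·11^0
Factor λ_0 = (3, 0, 6, 5, 8, 1, 1)

((3, 0, 6, 5, 8, 1, 1),)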